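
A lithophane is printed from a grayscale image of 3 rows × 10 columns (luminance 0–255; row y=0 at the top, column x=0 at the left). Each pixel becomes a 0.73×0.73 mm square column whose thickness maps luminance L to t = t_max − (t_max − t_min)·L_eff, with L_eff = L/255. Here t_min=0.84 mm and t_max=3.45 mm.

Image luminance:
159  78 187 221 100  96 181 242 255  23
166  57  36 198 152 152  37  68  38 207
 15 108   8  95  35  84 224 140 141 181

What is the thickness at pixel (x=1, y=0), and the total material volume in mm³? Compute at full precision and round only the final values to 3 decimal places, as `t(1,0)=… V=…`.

span = t_max - t_min = 3.45 - 0.84 = 2.610
L(1,0) = 78, L_eff = 78/255 = 0.305882
t(1,0) = 3.45 - 2.610·0.305882 = 2.652
Σt over all 3·10 pixels = 279621/4250 ≈ 65.7931765
V = pitch²·Σt = 0.73²·279621/4250 = 35.061

t(1,0)=2.652 V=35.061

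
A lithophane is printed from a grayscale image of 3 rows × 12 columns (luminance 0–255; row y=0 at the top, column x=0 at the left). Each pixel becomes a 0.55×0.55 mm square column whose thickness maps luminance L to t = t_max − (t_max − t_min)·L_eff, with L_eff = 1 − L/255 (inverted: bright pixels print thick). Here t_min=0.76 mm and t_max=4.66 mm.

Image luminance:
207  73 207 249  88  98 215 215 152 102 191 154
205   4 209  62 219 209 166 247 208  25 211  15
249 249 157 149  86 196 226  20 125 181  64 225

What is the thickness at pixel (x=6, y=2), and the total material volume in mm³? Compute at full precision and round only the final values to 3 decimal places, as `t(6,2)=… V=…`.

span = t_max - t_min = 4.66 - 0.76 = 3.900
L(6,2) = 226, L_eff = 1 - 226/255 = 0.113725 (inverted)
t(6,2) = 4.66 - 3.900·0.113725 = 4.216
Σt over all 3·12 pixels = 9681/85 ≈ 113.8941176
V = pitch²·Σt = 0.55²·9681/85 = 34.453

t(6,2)=4.216 V=34.453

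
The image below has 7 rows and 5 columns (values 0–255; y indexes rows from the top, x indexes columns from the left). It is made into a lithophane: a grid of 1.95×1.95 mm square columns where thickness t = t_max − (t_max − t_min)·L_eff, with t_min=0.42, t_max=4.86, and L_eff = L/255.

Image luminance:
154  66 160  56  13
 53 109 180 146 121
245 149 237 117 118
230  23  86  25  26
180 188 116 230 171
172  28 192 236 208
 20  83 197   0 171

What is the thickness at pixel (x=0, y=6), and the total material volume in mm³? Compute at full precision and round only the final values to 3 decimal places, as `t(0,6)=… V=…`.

span = t_max - t_min = 4.86 - 0.42 = 4.440
L(0,6) = 20, L_eff = 20/255 = 0.078431
t(0,6) = 4.86 - 4.440·0.078431 = 4.512
Σt over all 7·5 pixels = 389481/4250 ≈ 91.6425882
V = pitch²·Σt = 1.95²·389481/4250 = 348.471

t(0,6)=4.512 V=348.471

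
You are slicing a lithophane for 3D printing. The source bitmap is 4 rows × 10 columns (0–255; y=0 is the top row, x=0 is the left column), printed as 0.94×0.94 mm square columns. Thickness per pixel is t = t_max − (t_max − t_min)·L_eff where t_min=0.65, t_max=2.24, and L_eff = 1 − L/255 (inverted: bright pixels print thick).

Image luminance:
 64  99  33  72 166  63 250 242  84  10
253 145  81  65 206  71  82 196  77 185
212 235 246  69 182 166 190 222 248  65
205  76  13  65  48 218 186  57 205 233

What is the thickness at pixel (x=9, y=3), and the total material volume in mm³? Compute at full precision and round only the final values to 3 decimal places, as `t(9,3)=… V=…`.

t(9,3)=2.103 V=53.744

span = t_max - t_min = 2.24 - 0.65 = 1.590
L(9,3) = 233, L_eff = 1 - 233/255 = 0.086275 (inverted)
t(9,3) = 2.24 - 1.590·0.086275 = 2.103
Σt over all 4·10 pixels = 103401/1700 ≈ 60.8241176
V = pitch²·Σt = 0.94²·103401/1700 = 53.744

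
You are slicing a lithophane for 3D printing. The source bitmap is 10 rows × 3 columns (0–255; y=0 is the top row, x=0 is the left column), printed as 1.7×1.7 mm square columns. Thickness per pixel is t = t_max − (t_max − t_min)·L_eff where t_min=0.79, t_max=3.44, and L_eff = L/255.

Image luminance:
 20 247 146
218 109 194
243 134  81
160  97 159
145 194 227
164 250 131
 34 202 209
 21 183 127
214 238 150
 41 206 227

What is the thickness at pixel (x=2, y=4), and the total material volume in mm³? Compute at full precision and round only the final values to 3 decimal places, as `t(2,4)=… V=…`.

t(2,4)=1.081 V=154.959

span = t_max - t_min = 3.44 - 0.79 = 2.650
L(2,4) = 227, L_eff = 227/255 = 0.890196
t(2,4) = 3.44 - 2.650·0.890196 = 1.081
Σt over all 10·3 pixels = 273457/5100 ≈ 53.6190196
V = pitch²·Σt = 1.7²·273457/5100 = 154.959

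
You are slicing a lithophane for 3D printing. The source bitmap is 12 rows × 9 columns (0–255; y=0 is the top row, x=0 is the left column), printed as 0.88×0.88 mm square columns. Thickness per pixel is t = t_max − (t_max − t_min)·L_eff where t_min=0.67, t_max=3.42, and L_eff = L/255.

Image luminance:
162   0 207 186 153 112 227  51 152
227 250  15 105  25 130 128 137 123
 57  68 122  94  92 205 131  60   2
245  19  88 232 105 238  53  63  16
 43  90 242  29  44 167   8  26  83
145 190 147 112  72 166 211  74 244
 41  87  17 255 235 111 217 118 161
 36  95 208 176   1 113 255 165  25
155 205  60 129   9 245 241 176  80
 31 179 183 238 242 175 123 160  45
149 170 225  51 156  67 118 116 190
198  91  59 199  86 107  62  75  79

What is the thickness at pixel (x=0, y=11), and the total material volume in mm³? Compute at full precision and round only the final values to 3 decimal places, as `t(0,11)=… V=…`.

span = t_max - t_min = 3.42 - 0.67 = 2.750
L(0,11) = 198, L_eff = 198/255 = 0.776471
t(0,11) = 3.42 - 2.750·0.776471 = 1.285
Σt over all 12·9 pixels = 379257/1700 ≈ 223.0923529
V = pitch²·Σt = 0.88²·379257/1700 = 172.763

t(0,11)=1.285 V=172.763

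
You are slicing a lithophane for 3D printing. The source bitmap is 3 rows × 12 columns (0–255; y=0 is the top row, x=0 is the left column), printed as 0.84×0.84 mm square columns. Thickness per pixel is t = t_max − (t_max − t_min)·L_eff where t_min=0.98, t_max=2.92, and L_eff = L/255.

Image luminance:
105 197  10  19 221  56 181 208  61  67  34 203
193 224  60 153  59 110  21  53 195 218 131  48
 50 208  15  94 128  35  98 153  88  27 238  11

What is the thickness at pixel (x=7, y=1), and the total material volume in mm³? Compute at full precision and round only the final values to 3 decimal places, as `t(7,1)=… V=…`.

span = t_max - t_min = 2.92 - 0.98 = 1.940
L(7,1) = 53, L_eff = 53/255 = 0.207843
t(7,1) = 2.92 - 1.940·0.207843 = 2.517
Σt over all 3·12 pixels = 159166/2125 ≈ 74.9016471
V = pitch²·Σt = 0.84²·159166/2125 = 52.851

t(7,1)=2.517 V=52.851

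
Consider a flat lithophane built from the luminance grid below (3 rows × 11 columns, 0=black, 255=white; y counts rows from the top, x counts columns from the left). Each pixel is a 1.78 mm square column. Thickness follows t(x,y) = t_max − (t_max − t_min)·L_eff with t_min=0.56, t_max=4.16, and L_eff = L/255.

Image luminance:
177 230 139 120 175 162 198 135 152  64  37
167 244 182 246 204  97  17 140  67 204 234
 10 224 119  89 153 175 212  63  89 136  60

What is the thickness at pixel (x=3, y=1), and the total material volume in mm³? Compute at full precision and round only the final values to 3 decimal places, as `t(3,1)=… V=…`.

t(3,1)=0.687 V=223.786

span = t_max - t_min = 4.16 - 0.56 = 3.600
L(3,1) = 246, L_eff = 246/255 = 0.964706
t(3,1) = 4.16 - 3.600·0.964706 = 0.687
Σt over all 3·11 pixels = 30018/425 ≈ 70.6305882
V = pitch²·Σt = 1.78²·30018/425 = 223.786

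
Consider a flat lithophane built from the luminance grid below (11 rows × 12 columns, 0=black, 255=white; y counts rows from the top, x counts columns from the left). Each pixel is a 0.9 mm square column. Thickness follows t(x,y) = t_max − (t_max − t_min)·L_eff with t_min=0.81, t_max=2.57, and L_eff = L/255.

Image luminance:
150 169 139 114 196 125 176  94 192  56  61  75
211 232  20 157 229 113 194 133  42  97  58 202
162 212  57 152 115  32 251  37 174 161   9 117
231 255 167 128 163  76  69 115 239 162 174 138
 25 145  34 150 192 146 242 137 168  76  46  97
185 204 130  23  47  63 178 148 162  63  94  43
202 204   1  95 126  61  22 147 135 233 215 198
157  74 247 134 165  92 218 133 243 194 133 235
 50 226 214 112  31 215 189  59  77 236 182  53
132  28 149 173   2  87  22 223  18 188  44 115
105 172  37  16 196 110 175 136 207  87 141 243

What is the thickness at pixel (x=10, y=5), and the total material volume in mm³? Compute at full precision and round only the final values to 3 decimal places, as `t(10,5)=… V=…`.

t(10,5)=1.921 V=176.709

span = t_max - t_min = 2.57 - 0.81 = 1.760
L(10,5) = 94, L_eff = 94/255 = 0.368627
t(10,5) = 2.57 - 1.760·0.368627 = 1.921
Σt over all 11·12 pixels = 1390763/6375 ≈ 218.1589020
V = pitch²·Σt = 0.9²·1390763/6375 = 176.709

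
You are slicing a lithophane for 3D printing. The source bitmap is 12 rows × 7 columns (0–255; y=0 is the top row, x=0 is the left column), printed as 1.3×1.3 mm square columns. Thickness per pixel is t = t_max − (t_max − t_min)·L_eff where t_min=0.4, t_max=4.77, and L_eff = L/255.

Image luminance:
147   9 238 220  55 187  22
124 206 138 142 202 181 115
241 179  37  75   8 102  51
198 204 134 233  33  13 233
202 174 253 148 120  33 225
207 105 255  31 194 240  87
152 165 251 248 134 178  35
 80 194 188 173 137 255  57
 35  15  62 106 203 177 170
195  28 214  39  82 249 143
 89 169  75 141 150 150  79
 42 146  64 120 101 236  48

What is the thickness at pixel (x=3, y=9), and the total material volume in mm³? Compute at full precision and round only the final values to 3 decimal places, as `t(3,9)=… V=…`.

span = t_max - t_min = 4.77 - 0.4 = 4.370
L(3,9) = 39, L_eff = 39/255 = 0.152941
t(3,9) = 4.77 - 4.370·0.152941 = 4.102
Σt over all 12·7 pixels = 1289657/6375 ≈ 202.2991373
V = pitch²·Σt = 1.3²·1289657/6375 = 341.886

t(3,9)=4.102 V=341.886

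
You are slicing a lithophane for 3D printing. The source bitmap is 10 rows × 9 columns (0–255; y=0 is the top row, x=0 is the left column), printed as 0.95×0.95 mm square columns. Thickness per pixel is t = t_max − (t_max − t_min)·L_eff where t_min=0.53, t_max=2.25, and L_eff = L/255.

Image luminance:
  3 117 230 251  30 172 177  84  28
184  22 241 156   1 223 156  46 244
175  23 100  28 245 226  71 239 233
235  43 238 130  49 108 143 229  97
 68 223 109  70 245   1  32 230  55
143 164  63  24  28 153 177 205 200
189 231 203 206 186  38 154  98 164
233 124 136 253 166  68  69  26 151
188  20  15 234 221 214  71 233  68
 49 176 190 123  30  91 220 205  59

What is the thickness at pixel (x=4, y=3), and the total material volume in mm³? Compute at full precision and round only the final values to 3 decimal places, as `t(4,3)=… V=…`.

span = t_max - t_min = 2.25 - 0.53 = 1.720
L(4,3) = 49, L_eff = 49/255 = 0.192157
t(4,3) = 2.25 - 1.720·0.192157 = 1.919
Σt over all 10·9 pixels = 1526741/12750 ≈ 119.7443922
V = pitch²·Σt = 0.95²·1526741/12750 = 108.069

t(4,3)=1.919 V=108.069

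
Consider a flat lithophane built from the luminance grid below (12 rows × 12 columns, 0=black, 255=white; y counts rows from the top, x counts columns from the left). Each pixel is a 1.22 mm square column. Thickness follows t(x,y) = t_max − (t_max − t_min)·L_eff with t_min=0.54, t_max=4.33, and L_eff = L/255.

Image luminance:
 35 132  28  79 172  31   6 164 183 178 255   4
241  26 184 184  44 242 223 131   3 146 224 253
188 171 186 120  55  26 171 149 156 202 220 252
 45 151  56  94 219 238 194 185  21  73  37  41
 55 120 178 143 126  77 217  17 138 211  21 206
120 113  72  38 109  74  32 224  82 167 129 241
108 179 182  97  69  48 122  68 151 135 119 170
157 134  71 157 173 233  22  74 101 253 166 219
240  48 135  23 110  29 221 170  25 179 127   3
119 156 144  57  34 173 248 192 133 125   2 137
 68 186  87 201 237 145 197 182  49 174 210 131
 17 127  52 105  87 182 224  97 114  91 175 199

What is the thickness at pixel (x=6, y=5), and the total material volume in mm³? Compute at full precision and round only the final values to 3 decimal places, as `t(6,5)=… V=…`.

t(6,5)=3.854 V=514.305

span = t_max - t_min = 4.33 - 0.54 = 3.790
L(6,5) = 32, L_eff = 32/255 = 0.125490
t(6,5) = 4.33 - 3.790·0.125490 = 3.854
Σt over all 12·12 pixels = 8811323/25500 ≈ 345.5420784
V = pitch²·Σt = 1.22²·8811323/25500 = 514.305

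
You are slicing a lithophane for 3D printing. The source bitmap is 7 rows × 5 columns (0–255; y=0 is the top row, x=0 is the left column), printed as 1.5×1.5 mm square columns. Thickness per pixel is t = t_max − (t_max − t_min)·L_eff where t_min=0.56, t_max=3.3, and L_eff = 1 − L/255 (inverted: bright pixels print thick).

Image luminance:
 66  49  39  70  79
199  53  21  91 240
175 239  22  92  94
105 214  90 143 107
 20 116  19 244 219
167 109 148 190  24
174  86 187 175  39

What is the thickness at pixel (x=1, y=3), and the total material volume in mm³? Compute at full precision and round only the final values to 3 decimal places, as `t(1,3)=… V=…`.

span = t_max - t_min = 3.3 - 0.56 = 2.740
L(1,3) = 214, L_eff = 1 - 214/255 = 0.160784 (inverted)
t(1,3) = 3.3 - 2.740·0.160784 = 2.859
Σt over all 7·5 pixels = 162457/2550 ≈ 63.7086275
V = pitch²·Σt = 1.5²·162457/2550 = 143.344

t(1,3)=2.859 V=143.344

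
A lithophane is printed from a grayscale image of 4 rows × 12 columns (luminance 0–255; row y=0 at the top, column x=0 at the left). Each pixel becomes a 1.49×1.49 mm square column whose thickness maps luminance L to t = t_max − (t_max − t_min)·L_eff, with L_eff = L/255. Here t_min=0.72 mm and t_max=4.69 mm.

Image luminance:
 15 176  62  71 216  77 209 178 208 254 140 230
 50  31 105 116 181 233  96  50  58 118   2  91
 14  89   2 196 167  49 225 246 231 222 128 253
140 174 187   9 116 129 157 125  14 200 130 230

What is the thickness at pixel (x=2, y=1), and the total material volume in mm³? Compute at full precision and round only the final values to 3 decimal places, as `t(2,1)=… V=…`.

span = t_max - t_min = 4.69 - 0.72 = 3.970
L(2,1) = 105, L_eff = 105/255 = 0.411765
t(2,1) = 4.69 - 3.970·0.411765 = 3.055
Σt over all 4·12 pixels = 159988/1275 ≈ 125.4807843
V = pitch²·Σt = 1.49²·159988/1275 = 278.580

t(2,1)=3.055 V=278.580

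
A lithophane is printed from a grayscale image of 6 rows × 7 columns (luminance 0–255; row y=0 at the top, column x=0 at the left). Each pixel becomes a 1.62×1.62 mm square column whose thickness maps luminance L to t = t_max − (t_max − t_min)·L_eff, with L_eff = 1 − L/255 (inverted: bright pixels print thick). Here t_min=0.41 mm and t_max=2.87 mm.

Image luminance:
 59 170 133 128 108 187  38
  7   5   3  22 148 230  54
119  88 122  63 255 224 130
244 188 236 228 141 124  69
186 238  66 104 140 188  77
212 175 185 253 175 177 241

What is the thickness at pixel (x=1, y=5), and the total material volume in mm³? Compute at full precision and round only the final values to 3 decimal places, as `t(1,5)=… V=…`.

span = t_max - t_min = 2.87 - 0.41 = 2.460
L(1,5) = 175, L_eff = 1 - 175/255 = 0.313725 (inverted)
t(1,5) = 2.87 - 2.460·0.313725 = 2.098
Σt over all 6·7 pixels = 12669/170 ≈ 74.5235294
V = pitch²·Σt = 1.62²·12669/170 = 195.580

t(1,5)=2.098 V=195.580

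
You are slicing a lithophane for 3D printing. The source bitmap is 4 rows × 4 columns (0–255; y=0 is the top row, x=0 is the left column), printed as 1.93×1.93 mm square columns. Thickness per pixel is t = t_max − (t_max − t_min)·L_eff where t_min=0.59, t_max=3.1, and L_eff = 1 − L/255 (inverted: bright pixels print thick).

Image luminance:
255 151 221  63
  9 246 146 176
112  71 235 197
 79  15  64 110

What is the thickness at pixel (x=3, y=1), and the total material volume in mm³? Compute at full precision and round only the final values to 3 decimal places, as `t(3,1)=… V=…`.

span = t_max - t_min = 3.1 - 0.59 = 2.510
L(3,1) = 176, L_eff = 1 - 176/255 = 0.309804 (inverted)
t(3,1) = 3.1 - 2.510·0.309804 = 2.322
Σt over all 4·4 pixels = 78037/2550 ≈ 30.6027451
V = pitch²·Σt = 1.93²·78037/2550 = 113.992

t(3,1)=2.322 V=113.992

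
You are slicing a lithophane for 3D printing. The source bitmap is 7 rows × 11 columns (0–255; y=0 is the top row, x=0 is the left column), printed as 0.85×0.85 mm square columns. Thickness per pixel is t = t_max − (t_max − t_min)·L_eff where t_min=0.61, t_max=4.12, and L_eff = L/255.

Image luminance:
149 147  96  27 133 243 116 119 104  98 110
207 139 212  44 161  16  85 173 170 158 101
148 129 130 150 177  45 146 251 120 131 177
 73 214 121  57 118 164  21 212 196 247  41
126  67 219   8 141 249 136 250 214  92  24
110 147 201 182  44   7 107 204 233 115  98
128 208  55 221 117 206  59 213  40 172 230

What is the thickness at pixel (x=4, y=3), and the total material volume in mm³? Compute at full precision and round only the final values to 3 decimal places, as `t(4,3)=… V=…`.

t(4,3)=2.496 V=124.793

span = t_max - t_min = 4.12 - 0.61 = 3.510
L(4,3) = 118, L_eff = 118/255 = 0.462745
t(4,3) = 4.12 - 3.510·0.462745 = 2.496
Σt over all 7·11 pixels = 1468157/8500 ≈ 172.7243529
V = pitch²·Σt = 0.85²·1468157/8500 = 124.793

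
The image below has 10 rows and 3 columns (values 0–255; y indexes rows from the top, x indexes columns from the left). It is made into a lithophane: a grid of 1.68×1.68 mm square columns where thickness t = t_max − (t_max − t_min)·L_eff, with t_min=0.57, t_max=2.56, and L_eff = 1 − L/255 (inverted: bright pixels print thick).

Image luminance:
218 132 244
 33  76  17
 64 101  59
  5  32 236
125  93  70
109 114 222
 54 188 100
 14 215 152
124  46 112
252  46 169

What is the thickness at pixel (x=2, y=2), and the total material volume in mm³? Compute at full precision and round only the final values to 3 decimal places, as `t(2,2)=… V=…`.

span = t_max - t_min = 2.56 - 0.57 = 1.990
L(2,2) = 59, L_eff = 1 - 59/255 = 0.768627 (inverted)
t(2,2) = 2.56 - 1.990·0.768627 = 1.030
Σt over all 10·3 pixels = 279257/6375 ≈ 43.8050196
V = pitch²·Σt = 1.68²·279257/6375 = 123.635

t(2,2)=1.030 V=123.635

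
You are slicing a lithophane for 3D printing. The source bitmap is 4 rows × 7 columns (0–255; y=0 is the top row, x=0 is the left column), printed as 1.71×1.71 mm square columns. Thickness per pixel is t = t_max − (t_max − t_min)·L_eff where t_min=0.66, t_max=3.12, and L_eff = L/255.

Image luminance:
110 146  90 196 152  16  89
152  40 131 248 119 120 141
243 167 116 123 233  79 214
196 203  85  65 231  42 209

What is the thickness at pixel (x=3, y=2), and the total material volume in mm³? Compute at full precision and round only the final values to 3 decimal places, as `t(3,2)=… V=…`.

t(3,2)=1.933 V=143.855

span = t_max - t_min = 3.12 - 0.66 = 2.460
L(3,2) = 123, L_eff = 123/255 = 0.482353
t(3,2) = 3.12 - 2.460·0.482353 = 1.933
Σt over all 4·7 pixels = 104542/2125 ≈ 49.1962353
V = pitch²·Σt = 1.71²·104542/2125 = 143.855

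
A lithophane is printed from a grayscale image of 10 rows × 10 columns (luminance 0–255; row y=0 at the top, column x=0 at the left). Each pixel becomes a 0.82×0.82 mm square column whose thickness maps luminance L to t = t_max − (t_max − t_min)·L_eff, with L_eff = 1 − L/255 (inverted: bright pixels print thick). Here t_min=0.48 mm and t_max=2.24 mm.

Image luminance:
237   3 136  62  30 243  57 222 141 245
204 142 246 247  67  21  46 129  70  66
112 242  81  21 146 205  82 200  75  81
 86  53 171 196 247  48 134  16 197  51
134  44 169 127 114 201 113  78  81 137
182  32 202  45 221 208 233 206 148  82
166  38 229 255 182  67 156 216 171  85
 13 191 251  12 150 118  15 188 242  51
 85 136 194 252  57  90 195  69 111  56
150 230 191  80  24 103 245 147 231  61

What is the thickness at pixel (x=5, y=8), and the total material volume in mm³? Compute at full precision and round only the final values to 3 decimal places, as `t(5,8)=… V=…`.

span = t_max - t_min = 2.24 - 0.48 = 1.760
L(5,8) = 90, L_eff = 1 - 90/255 = 0.647059 (inverted)
t(5,8) = 2.24 - 1.760·0.647059 = 1.101
Σt over all 10·10 pixels = 891992/6375 ≈ 139.9203137
V = pitch²·Σt = 0.82²·891992/6375 = 94.082

t(5,8)=1.101 V=94.082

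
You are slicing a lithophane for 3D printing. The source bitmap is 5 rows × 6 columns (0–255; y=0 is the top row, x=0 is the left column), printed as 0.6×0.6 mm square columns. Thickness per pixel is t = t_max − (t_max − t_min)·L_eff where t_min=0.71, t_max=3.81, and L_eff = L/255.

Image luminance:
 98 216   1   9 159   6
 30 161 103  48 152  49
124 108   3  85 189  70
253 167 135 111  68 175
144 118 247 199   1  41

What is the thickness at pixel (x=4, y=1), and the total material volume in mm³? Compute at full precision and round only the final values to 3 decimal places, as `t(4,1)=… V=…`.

t(4,1)=1.962 V=26.837

span = t_max - t_min = 3.81 - 0.71 = 3.100
L(4,1) = 152, L_eff = 152/255 = 0.596078
t(4,1) = 3.81 - 3.100·0.596078 = 1.962
Σt over all 5·6 pixels = 12673/170 ≈ 74.5470588
V = pitch²·Σt = 0.6²·12673/170 = 26.837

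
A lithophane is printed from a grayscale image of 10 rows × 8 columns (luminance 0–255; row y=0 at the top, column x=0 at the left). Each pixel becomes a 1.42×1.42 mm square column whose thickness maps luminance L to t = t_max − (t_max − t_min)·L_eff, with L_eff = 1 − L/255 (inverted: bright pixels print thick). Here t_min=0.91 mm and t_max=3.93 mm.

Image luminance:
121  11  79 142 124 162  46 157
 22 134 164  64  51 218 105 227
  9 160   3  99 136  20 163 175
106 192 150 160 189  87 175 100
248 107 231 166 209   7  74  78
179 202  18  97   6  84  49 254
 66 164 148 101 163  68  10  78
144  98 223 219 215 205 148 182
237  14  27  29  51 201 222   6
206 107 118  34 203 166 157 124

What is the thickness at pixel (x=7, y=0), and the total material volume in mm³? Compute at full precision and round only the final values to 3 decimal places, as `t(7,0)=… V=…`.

t(7,0)=2.769 V=383.068

span = t_max - t_min = 3.93 - 0.91 = 3.020
L(7,0) = 157, L_eff = 1 - 157/255 = 0.384314 (inverted)
t(7,0) = 3.93 - 3.020·0.384314 = 2.769
Σt over all 10·8 pixels = 189.976
V = pitch²·Σt = 1.42²·189.976 = 383.068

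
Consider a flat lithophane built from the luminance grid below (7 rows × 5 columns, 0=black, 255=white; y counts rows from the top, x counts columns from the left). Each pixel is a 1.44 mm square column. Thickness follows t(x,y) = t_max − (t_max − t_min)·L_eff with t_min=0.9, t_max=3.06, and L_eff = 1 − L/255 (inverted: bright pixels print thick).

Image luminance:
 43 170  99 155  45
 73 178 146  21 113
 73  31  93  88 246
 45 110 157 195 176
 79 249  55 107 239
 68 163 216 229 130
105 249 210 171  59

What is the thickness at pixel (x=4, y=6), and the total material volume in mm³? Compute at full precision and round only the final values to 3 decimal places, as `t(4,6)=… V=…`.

t(4,6)=1.400 V=145.870

span = t_max - t_min = 3.06 - 0.9 = 2.160
L(4,6) = 59, L_eff = 1 - 59/255 = 0.768627 (inverted)
t(4,6) = 3.06 - 2.160·0.768627 = 1.400
Σt over all 7·5 pixels = 298971/4250 ≈ 70.3461176
V = pitch²·Σt = 1.44²·298971/4250 = 145.870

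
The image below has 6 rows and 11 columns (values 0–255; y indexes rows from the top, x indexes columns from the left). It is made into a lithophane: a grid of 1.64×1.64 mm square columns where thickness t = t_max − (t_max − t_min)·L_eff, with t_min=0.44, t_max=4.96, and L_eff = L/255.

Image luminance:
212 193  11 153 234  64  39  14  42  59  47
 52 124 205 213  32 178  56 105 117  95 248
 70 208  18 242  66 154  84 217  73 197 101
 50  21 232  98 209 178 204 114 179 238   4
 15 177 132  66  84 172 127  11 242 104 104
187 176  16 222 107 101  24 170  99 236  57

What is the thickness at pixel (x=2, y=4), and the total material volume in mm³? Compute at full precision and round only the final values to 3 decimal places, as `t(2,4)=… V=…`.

t(2,4)=2.620 V=495.305

span = t_max - t_min = 4.96 - 0.44 = 4.520
L(2,4) = 132, L_eff = 132/255 = 0.517647
t(2,4) = 4.96 - 4.520·0.517647 = 2.620
Σt over all 6·11 pixels = 391331/2125 ≈ 184.1557647
V = pitch²·Σt = 1.64²·391331/2125 = 495.305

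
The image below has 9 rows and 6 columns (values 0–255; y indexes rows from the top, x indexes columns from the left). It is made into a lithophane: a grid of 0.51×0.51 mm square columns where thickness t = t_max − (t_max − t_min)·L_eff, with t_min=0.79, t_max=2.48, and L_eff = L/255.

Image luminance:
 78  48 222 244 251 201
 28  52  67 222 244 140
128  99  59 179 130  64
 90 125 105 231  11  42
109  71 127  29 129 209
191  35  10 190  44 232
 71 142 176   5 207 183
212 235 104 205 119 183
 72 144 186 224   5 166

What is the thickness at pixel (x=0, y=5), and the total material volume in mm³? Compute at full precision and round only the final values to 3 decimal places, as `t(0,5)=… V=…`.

t(0,5)=1.214 V=22.637

span = t_max - t_min = 2.48 - 0.79 = 1.690
L(0,5) = 191, L_eff = 191/255 = 0.749020
t(0,5) = 2.48 - 1.690·0.749020 = 1.214
Σt over all 9·6 pixels = 443857/5100 ≈ 87.0307843
V = pitch²·Σt = 0.51²·443857/5100 = 22.637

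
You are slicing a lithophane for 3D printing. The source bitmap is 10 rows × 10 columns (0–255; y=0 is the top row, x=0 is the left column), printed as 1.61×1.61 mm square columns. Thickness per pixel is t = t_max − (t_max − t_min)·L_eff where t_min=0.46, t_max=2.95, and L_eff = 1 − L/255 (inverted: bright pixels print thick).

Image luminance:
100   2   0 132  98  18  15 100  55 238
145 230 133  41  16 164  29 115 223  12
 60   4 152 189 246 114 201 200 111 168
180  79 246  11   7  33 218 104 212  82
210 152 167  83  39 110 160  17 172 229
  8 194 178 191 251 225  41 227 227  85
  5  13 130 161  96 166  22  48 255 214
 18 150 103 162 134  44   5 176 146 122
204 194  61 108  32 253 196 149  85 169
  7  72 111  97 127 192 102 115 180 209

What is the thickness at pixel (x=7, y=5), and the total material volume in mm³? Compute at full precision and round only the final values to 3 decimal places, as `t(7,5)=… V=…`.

t(7,5)=2.677 V=430.107

span = t_max - t_min = 2.95 - 0.46 = 2.490
L(7,5) = 227, L_eff = 1 - 227/255 = 0.109804 (inverted)
t(7,5) = 2.95 - 2.490·0.109804 = 2.677
Σt over all 10·10 pixels = 705203/4250 ≈ 165.9301176
V = pitch²·Σt = 1.61²·705203/4250 = 430.107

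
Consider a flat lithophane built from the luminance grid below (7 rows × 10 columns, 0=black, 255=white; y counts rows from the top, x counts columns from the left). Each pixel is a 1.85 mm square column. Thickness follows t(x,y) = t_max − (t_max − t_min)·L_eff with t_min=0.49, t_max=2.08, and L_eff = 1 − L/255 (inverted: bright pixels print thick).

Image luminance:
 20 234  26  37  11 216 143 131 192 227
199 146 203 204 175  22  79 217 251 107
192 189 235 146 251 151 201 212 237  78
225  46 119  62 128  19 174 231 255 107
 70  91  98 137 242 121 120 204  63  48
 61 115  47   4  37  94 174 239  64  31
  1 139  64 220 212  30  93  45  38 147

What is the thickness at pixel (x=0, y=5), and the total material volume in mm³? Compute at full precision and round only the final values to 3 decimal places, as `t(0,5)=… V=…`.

t(0,5)=0.870 V=312.591

span = t_max - t_min = 2.08 - 0.49 = 1.590
L(0,5) = 61, L_eff = 1 - 61/255 = 0.760784 (inverted)
t(0,5) = 2.08 - 1.590·0.760784 = 0.870
Σt over all 7·10 pixels = 776341/8500 ≈ 91.3342353
V = pitch²·Σt = 1.85²·776341/8500 = 312.591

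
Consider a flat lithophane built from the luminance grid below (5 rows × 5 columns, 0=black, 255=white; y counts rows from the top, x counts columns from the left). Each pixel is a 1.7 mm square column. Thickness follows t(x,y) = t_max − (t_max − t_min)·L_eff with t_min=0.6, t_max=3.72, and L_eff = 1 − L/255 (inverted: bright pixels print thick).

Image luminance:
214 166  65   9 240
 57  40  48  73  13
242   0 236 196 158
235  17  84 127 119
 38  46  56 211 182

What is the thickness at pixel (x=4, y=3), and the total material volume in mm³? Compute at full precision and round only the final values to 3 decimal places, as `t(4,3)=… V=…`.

t(4,3)=2.056 V=144.904

span = t_max - t_min = 3.72 - 0.6 = 3.120
L(4,3) = 119, L_eff = 1 - 119/255 = 0.533333 (inverted)
t(4,3) = 3.72 - 3.120·0.533333 = 2.056
Σt over all 5·5 pixels = 106547/2125 ≈ 50.1397647
V = pitch²·Σt = 1.7²·106547/2125 = 144.904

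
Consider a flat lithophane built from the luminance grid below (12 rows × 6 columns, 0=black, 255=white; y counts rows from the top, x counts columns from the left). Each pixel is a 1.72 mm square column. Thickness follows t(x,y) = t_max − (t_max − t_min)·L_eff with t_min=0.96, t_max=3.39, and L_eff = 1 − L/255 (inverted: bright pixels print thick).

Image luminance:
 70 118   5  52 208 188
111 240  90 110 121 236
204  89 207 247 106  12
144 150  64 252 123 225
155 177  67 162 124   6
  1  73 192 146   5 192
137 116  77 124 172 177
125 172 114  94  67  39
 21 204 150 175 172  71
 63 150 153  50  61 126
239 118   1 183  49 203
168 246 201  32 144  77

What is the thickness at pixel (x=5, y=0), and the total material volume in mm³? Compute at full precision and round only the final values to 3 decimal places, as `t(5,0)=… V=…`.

t(5,0)=2.752 V=462.242

span = t_max - t_min = 3.39 - 0.96 = 2.430
L(5,0) = 188, L_eff = 1 - 188/255 = 0.262745 (inverted)
t(5,0) = 3.39 - 2.430·0.262745 = 2.752
Σt over all 12·6 pixels = 1328103/8500 ≈ 156.2474118
V = pitch²·Σt = 1.72²·1328103/8500 = 462.242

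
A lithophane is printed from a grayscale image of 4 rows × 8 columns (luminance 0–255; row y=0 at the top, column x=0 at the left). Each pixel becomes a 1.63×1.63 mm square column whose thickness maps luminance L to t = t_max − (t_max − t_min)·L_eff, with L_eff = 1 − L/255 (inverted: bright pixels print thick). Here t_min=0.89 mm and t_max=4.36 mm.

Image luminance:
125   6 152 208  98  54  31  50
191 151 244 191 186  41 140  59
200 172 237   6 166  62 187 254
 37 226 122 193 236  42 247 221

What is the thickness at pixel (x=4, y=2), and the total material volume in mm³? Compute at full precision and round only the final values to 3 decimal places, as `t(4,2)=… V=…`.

t(4,2)=3.149 V=239.630

span = t_max - t_min = 4.36 - 0.89 = 3.470
L(4,2) = 166, L_eff = 1 - 166/255 = 0.349020 (inverted)
t(4,2) = 4.36 - 3.470·0.349020 = 3.149
Σt over all 4·8 pixels = 459977/5100 ≈ 90.1915686
V = pitch²·Σt = 1.63²·459977/5100 = 239.630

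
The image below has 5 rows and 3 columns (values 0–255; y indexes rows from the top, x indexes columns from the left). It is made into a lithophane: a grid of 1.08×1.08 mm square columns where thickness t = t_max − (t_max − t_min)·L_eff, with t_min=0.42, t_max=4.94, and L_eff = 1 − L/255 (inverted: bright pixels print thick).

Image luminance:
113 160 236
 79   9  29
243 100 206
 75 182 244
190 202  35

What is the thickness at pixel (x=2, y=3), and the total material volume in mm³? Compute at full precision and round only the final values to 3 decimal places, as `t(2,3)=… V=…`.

span = t_max - t_min = 4.94 - 0.42 = 4.520
L(2,3) = 244, L_eff = 1 - 244/255 = 0.043137 (inverted)
t(2,3) = 4.94 - 4.520·0.043137 = 4.745
Σt over all 5·3 pixels = 185201/4250 ≈ 43.5767059
V = pitch²·Σt = 1.08²·185201/4250 = 50.828

t(2,3)=4.745 V=50.828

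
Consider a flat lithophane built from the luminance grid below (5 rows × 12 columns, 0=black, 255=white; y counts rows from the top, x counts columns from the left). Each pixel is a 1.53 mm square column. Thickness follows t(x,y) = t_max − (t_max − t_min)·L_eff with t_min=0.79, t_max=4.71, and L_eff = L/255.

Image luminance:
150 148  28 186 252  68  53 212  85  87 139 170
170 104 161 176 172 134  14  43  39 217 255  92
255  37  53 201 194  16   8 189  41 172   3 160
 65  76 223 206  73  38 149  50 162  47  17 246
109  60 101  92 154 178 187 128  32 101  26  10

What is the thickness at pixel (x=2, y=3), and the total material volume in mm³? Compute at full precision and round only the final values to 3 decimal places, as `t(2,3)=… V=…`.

span = t_max - t_min = 4.71 - 0.79 = 3.920
L(2,3) = 223, L_eff = 223/255 = 0.874510
t(2,3) = 4.71 - 3.920·0.874510 = 1.282
Σt over all 5·12 pixels = 371401/2125 ≈ 174.7769412
V = pitch²·Σt = 1.53²·371401/2125 = 409.135

t(2,3)=1.282 V=409.135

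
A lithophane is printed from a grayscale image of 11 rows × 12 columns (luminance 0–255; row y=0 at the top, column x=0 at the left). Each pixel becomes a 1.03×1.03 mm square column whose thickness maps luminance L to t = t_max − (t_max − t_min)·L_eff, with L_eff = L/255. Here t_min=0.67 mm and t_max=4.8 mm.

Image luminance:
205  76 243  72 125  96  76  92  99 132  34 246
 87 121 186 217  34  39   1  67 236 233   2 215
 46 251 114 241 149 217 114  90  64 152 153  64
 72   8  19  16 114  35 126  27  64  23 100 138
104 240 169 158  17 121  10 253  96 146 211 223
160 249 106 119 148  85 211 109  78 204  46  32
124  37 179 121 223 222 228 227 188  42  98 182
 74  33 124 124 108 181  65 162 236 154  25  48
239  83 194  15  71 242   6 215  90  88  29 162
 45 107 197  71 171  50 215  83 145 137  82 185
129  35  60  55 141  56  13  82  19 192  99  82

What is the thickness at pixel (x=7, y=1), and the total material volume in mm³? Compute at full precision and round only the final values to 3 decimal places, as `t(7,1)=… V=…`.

span = t_max - t_min = 4.8 - 0.67 = 4.130
L(7,1) = 67, L_eff = 67/255 = 0.262745
t(7,1) = 4.8 - 4.130·0.262745 = 3.715
Σt over all 11·12 pixels = 2416523/6375 ≈ 379.0624314
V = pitch²·Σt = 1.03²·2416523/6375 = 402.147

t(7,1)=3.715 V=402.147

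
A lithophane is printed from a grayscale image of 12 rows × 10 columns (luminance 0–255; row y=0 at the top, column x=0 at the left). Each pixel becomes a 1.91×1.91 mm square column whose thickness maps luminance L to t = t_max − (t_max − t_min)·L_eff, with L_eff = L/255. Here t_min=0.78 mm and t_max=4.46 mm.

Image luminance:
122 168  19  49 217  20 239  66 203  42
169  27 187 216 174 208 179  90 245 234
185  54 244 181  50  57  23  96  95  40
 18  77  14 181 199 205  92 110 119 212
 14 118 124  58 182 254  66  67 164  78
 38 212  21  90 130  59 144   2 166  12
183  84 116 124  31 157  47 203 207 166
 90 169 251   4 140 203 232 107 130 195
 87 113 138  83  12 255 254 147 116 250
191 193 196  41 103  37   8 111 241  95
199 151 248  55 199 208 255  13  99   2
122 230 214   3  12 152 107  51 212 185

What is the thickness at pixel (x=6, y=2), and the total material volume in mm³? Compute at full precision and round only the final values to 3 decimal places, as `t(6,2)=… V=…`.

span = t_max - t_min = 4.46 - 0.78 = 3.680
L(6,2) = 23, L_eff = 23/255 = 0.090196
t(6,2) = 4.46 - 3.680·0.090196 = 4.128
Σt over all 12·10 pixels = 1999516/6375 ≈ 313.6495686
V = pitch²·Σt = 1.91²·1999516/6375 = 1144.225

t(6,2)=4.128 V=1144.225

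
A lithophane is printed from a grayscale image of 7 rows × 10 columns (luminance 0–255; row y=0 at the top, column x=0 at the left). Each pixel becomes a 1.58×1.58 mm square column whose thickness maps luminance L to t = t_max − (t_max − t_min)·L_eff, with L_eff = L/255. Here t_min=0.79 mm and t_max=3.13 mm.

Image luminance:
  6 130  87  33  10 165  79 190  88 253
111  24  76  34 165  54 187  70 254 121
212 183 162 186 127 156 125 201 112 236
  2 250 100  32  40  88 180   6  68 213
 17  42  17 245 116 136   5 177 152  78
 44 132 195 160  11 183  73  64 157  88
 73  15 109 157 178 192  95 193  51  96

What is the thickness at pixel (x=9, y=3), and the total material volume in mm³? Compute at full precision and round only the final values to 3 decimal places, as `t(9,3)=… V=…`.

t(9,3)=1.175 V=362.161

span = t_max - t_min = 3.13 - 0.79 = 2.340
L(9,3) = 213, L_eff = 213/255 = 0.835294
t(9,3) = 3.13 - 2.340·0.835294 = 1.175
Σt over all 7·10 pixels = 308281/2125 ≈ 145.0734118
V = pitch²·Σt = 1.58²·308281/2125 = 362.161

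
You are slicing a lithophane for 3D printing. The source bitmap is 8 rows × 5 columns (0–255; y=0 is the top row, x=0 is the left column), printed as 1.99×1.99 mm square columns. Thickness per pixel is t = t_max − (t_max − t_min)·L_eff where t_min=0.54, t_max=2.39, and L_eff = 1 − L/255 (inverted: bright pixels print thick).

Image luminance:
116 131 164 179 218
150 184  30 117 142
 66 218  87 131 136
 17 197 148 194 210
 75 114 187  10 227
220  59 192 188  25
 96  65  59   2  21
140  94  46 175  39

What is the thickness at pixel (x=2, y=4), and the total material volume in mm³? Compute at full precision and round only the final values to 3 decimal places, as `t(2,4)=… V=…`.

t(2,4)=1.897 V=225.425

span = t_max - t_min = 2.39 - 0.54 = 1.850
L(2,4) = 187, L_eff = 1 - 187/255 = 0.266667 (inverted)
t(2,4) = 2.39 - 1.850·0.266667 = 1.897
Σt over all 8·5 pixels = 96771/1700 ≈ 56.9241176
V = pitch²·Σt = 1.99²·96771/1700 = 225.425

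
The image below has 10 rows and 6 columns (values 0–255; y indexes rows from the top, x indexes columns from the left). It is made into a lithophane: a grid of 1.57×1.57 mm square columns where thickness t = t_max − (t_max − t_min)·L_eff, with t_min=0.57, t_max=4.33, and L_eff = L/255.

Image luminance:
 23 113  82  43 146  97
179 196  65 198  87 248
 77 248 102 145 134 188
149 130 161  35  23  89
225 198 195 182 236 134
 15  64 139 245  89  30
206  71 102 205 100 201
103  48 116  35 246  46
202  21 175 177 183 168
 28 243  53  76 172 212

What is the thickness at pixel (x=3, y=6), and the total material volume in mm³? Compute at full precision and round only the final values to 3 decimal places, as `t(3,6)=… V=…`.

t(3,6)=1.307 V=353.290

span = t_max - t_min = 4.33 - 0.57 = 3.760
L(3,6) = 205, L_eff = 205/255 = 0.803922
t(3,6) = 4.33 - 3.760·0.803922 = 1.307
Σt over all 10·6 pixels = 304573/2125 ≈ 143.3284706
V = pitch²·Σt = 1.57²·304573/2125 = 353.290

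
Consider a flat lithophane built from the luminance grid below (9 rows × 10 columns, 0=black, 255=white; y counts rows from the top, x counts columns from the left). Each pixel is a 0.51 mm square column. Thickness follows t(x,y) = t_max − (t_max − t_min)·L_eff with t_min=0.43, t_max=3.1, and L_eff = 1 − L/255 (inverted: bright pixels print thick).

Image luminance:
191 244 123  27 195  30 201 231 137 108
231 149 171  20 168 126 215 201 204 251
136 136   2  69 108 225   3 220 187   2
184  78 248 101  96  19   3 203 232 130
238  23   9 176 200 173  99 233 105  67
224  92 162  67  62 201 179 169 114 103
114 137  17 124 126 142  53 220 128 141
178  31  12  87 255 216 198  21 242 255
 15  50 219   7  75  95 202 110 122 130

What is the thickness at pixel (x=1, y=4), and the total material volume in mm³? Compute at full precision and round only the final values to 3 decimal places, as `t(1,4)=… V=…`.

t(1,4)=0.671 V=42.809

span = t_max - t_min = 3.1 - 0.43 = 2.670
L(1,4) = 23, L_eff = 1 - 23/255 = 0.909804 (inverted)
t(1,4) = 3.1 - 2.670·0.909804 = 0.671
Σt over all 9·10 pixels = 1398997/8500 ≈ 164.5878824
V = pitch²·Σt = 0.51²·1398997/8500 = 42.809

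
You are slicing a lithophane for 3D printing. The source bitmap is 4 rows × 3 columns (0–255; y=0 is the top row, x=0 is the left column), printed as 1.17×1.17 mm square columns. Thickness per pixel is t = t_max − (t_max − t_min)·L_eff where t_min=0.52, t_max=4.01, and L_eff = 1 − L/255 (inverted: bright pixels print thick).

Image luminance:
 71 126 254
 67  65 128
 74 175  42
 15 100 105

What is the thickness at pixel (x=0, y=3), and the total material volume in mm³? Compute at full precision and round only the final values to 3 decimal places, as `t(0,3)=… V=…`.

t(0,3)=0.725 V=31.436

span = t_max - t_min = 4.01 - 0.52 = 3.490
L(0,3) = 15, L_eff = 1 - 15/255 = 0.941176 (inverted)
t(0,3) = 4.01 - 3.490·0.941176 = 0.725
Σt over all 4·3 pixels = 292799/12750 ≈ 22.9646275
V = pitch²·Σt = 1.17²·292799/12750 = 31.436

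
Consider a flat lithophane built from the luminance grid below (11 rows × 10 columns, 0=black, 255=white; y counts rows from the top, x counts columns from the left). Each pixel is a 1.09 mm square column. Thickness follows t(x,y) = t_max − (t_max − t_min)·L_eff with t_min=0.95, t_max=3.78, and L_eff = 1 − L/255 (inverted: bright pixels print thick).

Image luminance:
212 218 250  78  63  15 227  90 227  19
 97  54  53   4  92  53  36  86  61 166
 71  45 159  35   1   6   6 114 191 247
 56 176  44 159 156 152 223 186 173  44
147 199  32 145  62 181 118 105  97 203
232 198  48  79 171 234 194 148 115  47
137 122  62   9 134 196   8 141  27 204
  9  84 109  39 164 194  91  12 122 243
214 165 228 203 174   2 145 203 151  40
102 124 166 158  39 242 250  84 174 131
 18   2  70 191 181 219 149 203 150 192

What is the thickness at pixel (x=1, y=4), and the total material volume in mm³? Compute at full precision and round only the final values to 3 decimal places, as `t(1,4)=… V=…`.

span = t_max - t_min = 3.78 - 0.95 = 2.830
L(1,4) = 199, L_eff = 1 - 199/255 = 0.219608 (inverted)
t(1,4) = 3.78 - 2.830·0.219608 = 3.159
Σt over all 11·10 pixels = 6507041/25500 ≈ 255.1780784
V = pitch²·Σt = 1.09²·6507041/25500 = 303.177

t(1,4)=3.159 V=303.177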